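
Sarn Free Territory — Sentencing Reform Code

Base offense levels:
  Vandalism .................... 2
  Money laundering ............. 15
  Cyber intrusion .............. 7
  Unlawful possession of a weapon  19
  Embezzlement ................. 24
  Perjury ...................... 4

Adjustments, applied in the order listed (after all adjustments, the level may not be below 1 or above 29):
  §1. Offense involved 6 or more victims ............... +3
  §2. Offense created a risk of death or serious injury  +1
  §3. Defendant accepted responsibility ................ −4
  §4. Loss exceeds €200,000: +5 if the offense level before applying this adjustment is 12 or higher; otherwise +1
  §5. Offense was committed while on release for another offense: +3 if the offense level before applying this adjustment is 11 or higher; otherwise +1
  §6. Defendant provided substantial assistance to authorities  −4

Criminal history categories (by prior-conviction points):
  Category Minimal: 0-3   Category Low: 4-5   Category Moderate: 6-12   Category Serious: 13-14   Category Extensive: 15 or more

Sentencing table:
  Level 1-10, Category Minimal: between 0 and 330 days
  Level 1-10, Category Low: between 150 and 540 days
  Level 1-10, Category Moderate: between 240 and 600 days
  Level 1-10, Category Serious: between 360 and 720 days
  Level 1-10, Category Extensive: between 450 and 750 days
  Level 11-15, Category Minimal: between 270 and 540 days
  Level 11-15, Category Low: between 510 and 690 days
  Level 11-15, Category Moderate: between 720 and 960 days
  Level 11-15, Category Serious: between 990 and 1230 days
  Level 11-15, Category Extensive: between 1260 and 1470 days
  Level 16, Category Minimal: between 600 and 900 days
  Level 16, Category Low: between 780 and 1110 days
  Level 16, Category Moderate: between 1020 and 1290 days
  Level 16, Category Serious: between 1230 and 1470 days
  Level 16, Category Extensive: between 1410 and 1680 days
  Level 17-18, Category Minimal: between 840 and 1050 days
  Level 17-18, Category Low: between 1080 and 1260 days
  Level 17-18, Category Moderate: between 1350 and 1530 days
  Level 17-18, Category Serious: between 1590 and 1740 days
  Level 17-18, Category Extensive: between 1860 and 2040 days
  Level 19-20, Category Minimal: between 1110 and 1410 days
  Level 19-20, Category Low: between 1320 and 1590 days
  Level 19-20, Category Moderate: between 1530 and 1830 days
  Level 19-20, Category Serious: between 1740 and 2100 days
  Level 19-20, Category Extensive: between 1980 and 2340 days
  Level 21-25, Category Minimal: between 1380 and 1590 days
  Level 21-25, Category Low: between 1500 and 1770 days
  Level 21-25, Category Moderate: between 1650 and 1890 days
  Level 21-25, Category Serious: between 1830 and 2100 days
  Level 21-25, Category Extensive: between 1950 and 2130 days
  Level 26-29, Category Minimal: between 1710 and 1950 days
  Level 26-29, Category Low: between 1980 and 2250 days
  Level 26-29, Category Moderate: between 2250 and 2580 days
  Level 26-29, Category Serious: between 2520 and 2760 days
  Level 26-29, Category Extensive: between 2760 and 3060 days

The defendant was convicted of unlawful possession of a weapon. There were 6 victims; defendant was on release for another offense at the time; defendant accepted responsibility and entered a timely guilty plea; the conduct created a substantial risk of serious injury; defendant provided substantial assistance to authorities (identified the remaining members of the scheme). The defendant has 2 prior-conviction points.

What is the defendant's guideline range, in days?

840-1050 days

Base offense level for unlawful possession of a weapon: 19.
§1 applies: 19 + 3 = 22.
§2 applies: 22 + 1 = 23.
§3 applies: 23 − 4 = 19.
§5 applies (level before this adjustment is 19 ≥ 11, so +3): 19 + 3 = 22.
§6 applies: 22 − 4 = 18.
Final offense level: 18.
Criminal history: 2 prior points → Category Minimal (0-3).
Level 18 falls in the 17-18 band.
Grid: Level 17-18 × Category Minimal = 840-1050 days.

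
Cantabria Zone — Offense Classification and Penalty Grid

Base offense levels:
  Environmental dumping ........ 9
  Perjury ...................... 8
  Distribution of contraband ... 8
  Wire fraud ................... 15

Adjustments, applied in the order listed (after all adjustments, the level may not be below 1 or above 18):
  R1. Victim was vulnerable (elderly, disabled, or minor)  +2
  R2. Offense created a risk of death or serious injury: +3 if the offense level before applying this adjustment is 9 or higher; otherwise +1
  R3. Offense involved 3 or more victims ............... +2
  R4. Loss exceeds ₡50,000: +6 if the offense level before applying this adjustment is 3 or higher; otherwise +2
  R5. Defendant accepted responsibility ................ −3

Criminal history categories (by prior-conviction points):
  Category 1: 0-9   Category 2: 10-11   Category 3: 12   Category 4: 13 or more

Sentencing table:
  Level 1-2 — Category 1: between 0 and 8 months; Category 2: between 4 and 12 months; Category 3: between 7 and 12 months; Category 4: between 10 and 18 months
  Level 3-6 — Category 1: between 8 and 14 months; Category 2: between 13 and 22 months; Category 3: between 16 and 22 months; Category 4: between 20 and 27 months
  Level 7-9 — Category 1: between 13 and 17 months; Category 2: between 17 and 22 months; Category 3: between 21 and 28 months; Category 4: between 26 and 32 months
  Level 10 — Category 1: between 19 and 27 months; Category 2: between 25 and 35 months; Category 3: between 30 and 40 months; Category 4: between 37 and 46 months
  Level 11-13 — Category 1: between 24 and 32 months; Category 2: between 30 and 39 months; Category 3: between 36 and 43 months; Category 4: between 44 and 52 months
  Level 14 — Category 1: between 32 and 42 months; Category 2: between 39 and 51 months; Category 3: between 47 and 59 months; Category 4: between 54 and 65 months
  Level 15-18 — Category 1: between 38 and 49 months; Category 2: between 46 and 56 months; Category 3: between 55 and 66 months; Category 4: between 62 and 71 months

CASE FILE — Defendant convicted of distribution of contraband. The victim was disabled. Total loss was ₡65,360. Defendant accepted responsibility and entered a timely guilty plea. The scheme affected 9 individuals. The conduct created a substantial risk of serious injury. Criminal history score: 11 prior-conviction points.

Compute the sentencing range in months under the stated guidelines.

46-56 months

Base offense level for distribution of contraband: 8.
R1 applies: 8 + 2 = 10.
R2 applies (level before this adjustment is 10 ≥ 9, so +3): 10 + 3 = 13.
R3 applies: 13 + 2 = 15.
R4 applies (level before this adjustment is 15 ≥ 3, so +6): 15 + 6 = 21.
R5 applies: 21 − 3 = 18.
Final offense level: 18.
Criminal history: 11 prior points → Category 2 (10-11).
Level 18 falls in the 15-18 band.
Grid: Level 15-18 × Category 2 = 46-56 months.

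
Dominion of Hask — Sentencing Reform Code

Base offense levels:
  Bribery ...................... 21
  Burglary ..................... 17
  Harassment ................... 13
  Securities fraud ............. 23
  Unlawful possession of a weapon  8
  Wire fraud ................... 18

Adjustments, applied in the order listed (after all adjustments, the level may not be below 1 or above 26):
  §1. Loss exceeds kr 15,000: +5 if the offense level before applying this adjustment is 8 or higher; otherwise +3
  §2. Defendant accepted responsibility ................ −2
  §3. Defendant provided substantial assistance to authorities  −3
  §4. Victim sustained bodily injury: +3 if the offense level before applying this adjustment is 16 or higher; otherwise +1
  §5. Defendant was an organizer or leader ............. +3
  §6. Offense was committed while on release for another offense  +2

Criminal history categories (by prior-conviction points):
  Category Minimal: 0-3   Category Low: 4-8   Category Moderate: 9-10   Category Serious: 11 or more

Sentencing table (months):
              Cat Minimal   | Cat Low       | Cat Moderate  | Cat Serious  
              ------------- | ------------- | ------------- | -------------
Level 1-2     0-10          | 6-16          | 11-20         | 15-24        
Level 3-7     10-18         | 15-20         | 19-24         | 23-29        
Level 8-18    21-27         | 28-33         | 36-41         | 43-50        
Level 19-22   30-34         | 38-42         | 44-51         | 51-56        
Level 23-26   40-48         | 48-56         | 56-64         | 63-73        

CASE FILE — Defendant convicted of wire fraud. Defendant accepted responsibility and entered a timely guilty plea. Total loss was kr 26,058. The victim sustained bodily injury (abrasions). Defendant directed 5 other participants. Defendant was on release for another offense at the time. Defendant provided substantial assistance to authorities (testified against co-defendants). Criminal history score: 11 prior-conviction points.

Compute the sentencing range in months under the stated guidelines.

63-73 months

Base offense level for wire fraud: 18.
§1 applies (level before this adjustment is 18 ≥ 8, so +5): 18 + 5 = 23.
§2 applies: 23 − 2 = 21.
§3 applies: 21 − 3 = 18.
§4 applies (level before this adjustment is 18 ≥ 16, so +3): 18 + 3 = 21.
§5 applies: 21 + 3 = 24.
§6 applies: 24 + 2 = 26.
Final offense level: 26.
Criminal history: 11 prior points → Category Serious (11+).
Level 26 falls in the 23-26 band.
Grid: Level 23-26 × Category Serious = 63-73 months.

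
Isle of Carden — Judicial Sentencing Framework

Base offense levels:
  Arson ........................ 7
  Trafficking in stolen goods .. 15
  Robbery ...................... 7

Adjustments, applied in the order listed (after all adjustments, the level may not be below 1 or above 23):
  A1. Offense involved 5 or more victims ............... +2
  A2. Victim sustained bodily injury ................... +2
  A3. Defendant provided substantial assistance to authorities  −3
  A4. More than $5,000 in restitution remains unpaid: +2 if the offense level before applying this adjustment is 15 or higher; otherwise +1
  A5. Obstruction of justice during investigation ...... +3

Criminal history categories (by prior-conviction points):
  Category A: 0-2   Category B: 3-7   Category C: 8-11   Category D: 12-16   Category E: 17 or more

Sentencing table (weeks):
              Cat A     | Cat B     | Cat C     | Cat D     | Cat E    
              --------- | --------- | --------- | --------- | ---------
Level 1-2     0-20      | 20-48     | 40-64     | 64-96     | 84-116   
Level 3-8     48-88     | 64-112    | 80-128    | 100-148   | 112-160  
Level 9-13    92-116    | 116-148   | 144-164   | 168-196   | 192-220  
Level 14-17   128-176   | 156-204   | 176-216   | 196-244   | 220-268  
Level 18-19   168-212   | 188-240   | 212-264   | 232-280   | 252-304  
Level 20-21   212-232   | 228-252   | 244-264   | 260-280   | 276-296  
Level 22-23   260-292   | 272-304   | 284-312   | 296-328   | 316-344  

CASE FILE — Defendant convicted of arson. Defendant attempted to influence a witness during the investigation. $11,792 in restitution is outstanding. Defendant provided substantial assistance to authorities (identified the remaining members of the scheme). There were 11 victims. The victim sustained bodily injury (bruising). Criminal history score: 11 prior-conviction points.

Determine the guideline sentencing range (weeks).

144-164 weeks

Base offense level for arson: 7.
A1 applies: 7 + 2 = 9.
A2 applies: 9 + 2 = 11.
A3 applies: 11 − 3 = 8.
A4 applies (level before this adjustment is 8 < 15, so +1): 8 + 1 = 9.
A5 applies: 9 + 3 = 12.
Final offense level: 12.
Criminal history: 11 prior points → Category C (8-11).
Level 12 falls in the 9-13 band.
Grid: Level 9-13 × Category C = 144-164 weeks.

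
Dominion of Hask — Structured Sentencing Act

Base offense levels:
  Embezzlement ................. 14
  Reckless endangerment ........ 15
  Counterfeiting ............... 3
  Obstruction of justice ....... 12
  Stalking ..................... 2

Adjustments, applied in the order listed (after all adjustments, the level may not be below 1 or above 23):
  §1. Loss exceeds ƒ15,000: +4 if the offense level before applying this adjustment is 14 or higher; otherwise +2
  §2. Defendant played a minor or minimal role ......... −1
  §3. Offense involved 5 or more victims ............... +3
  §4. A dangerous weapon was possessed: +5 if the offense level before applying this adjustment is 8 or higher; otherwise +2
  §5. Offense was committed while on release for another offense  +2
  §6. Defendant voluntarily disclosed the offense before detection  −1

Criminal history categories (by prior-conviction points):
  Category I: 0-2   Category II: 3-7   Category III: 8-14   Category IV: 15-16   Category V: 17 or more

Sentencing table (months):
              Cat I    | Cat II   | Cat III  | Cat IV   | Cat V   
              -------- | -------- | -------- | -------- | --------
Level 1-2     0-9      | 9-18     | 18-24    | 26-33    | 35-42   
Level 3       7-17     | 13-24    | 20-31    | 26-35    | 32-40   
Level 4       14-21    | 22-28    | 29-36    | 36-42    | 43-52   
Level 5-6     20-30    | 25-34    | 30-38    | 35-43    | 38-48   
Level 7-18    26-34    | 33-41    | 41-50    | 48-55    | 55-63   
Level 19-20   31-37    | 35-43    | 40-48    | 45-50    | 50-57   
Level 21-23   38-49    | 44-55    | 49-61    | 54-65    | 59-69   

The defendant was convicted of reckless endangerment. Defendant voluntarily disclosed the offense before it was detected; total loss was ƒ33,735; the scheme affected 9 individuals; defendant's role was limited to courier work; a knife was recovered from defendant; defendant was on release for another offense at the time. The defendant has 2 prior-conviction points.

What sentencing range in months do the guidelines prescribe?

Base offense level for reckless endangerment: 15.
§1 applies (level before this adjustment is 15 ≥ 14, so +4): 15 + 4 = 19.
§2 applies: 19 − 1 = 18.
§3 applies: 18 + 3 = 21.
§4 applies (level before this adjustment is 21 ≥ 8, so +5): 21 + 5 = 26.
§5 applies: 26 + 2 = 28.
§6 applies: 28 − 1 = 27.
Level 27 exceeds the maximum of 23; capped at 23.
Final offense level: 23.
Criminal history: 2 prior points → Category I (0-2).
Level 23 falls in the 21-23 band.
Grid: Level 21-23 × Category I = 38-49 months.

38-49 months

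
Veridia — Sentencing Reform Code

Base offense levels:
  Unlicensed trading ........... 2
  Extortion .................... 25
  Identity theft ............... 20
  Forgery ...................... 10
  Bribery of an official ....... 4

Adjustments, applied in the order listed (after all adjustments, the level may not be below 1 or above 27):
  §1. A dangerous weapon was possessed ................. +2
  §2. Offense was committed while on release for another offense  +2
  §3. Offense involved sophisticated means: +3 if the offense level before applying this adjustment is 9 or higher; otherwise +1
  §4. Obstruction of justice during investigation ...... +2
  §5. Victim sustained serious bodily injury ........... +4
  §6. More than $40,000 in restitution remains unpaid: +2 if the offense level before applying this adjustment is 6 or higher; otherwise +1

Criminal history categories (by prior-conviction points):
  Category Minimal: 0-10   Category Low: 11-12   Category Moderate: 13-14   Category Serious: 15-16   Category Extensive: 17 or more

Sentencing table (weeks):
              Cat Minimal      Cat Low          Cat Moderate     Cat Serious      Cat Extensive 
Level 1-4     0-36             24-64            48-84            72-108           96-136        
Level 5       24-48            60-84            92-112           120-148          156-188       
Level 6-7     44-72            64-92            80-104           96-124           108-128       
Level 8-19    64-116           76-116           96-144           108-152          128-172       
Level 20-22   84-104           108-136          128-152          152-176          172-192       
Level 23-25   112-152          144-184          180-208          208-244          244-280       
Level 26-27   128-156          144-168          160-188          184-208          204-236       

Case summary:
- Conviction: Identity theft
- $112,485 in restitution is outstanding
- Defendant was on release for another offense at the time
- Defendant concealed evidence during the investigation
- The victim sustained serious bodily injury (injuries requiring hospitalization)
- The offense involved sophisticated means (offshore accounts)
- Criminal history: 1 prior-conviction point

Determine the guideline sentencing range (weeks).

Base offense level for identity theft: 20.
§1 does not apply.
§2 applies: 20 + 2 = 22.
§3 applies (level before this adjustment is 22 ≥ 9, so +3): 22 + 3 = 25.
§4 applies: 25 + 2 = 27.
§5 applies: 27 + 4 = 31.
§6 applies (level before this adjustment is 31 ≥ 6, so +2): 31 + 2 = 33.
Level 33 exceeds the maximum of 27; capped at 27.
Final offense level: 27.
Criminal history: 1 prior point → Category Minimal (0-10).
Level 27 falls in the 26-27 band.
Grid: Level 26-27 × Category Minimal = 128-156 weeks.

128-156 weeks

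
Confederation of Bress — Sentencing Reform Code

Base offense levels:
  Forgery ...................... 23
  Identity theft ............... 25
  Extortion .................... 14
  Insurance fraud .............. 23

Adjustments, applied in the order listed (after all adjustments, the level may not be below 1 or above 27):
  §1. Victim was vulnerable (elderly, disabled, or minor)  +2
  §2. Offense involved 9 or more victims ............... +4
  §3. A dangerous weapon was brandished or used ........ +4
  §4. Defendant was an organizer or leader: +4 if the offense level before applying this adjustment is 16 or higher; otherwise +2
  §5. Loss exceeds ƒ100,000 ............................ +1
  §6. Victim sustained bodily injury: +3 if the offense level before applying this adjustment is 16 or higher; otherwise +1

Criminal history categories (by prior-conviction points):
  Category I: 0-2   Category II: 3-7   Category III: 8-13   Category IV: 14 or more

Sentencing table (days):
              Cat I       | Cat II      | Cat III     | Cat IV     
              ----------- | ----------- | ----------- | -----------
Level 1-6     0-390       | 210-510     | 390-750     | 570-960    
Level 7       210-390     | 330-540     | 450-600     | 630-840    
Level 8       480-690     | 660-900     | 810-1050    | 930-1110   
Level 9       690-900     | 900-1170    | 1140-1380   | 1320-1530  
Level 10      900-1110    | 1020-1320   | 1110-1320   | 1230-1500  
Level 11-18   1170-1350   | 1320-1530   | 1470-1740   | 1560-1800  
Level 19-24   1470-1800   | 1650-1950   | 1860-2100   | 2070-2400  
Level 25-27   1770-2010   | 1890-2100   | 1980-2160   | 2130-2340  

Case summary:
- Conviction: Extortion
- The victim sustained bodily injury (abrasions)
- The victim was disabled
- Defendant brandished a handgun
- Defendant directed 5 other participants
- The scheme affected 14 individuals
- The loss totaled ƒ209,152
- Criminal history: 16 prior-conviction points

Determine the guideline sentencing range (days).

2130-2340 days

Base offense level for extortion: 14.
§1 applies: 14 + 2 = 16.
§2 applies: 16 + 4 = 20.
§3 applies: 20 + 4 = 24.
§4 applies (level before this adjustment is 24 ≥ 16, so +4): 24 + 4 = 28.
§5 applies: 28 + 1 = 29.
§6 applies (level before this adjustment is 29 ≥ 16, so +3): 29 + 3 = 32.
Level 32 exceeds the maximum of 27; capped at 27.
Final offense level: 27.
Criminal history: 16 prior points → Category IV (14+).
Level 27 falls in the 25-27 band.
Grid: Level 25-27 × Category IV = 2130-2340 days.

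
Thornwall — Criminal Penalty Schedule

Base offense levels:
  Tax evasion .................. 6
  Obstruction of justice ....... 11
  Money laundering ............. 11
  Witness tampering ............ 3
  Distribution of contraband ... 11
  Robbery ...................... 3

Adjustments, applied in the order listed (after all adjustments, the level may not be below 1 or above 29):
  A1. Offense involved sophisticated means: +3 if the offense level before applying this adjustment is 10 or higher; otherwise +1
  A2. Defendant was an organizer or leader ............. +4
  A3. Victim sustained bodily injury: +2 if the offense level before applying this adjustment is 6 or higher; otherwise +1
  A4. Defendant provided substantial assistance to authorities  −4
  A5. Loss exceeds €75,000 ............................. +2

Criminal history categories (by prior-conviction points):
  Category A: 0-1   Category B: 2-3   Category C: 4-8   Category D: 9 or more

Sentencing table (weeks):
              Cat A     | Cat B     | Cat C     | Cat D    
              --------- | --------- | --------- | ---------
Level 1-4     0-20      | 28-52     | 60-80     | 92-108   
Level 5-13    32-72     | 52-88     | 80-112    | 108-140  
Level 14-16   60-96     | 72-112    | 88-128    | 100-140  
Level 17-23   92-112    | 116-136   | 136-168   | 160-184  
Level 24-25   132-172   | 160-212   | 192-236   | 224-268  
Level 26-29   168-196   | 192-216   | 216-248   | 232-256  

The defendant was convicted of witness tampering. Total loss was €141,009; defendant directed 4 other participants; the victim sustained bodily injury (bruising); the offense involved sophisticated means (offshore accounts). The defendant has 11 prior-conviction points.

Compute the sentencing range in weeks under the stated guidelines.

Base offense level for witness tampering: 3.
A1 applies (level before this adjustment is 3 < 10, so +1): 3 + 1 = 4.
A2 applies: 4 + 4 = 8.
A3 applies (level before this adjustment is 8 ≥ 6, so +2): 8 + 2 = 10.
A4 does not apply.
A5 applies: 10 + 2 = 12.
Final offense level: 12.
Criminal history: 11 prior points → Category D (9+).
Level 12 falls in the 5-13 band.
Grid: Level 5-13 × Category D = 108-140 weeks.

108-140 weeks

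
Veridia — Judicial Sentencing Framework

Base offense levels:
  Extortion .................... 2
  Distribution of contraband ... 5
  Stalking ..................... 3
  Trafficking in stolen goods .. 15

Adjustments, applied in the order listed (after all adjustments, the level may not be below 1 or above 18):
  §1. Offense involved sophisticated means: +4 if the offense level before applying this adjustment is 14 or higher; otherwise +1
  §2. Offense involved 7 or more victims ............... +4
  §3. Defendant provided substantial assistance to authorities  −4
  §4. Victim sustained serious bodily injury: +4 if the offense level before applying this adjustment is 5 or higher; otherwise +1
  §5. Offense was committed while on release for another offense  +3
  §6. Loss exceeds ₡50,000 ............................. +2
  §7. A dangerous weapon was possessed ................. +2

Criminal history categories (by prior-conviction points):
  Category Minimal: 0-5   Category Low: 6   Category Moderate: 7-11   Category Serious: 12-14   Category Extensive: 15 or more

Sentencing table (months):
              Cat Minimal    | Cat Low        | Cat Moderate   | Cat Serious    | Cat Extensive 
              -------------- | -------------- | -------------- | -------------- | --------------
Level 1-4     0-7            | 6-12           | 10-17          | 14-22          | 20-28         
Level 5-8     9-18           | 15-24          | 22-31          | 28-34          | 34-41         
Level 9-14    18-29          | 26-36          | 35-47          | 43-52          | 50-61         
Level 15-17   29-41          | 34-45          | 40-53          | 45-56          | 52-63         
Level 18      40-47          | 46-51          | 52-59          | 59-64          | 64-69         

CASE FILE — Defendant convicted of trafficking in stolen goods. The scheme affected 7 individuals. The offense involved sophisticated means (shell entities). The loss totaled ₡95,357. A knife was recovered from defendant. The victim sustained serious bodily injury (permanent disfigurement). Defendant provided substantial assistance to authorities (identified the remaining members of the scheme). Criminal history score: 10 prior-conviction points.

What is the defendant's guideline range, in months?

52-59 months

Base offense level for trafficking in stolen goods: 15.
§1 applies (level before this adjustment is 15 ≥ 14, so +4): 15 + 4 = 19.
§2 applies: 19 + 4 = 23.
§3 applies: 23 − 4 = 19.
§4 applies (level before this adjustment is 19 ≥ 5, so +4): 19 + 4 = 23.
§5 does not apply.
§6 applies: 23 + 2 = 25.
§7 applies: 25 + 2 = 27.
Level 27 exceeds the maximum of 18; capped at 18.
Final offense level: 18.
Criminal history: 10 prior points → Category Moderate (7-11).
Level 18 falls in the 18 band.
Grid: Level 18 × Category Moderate = 52-59 months.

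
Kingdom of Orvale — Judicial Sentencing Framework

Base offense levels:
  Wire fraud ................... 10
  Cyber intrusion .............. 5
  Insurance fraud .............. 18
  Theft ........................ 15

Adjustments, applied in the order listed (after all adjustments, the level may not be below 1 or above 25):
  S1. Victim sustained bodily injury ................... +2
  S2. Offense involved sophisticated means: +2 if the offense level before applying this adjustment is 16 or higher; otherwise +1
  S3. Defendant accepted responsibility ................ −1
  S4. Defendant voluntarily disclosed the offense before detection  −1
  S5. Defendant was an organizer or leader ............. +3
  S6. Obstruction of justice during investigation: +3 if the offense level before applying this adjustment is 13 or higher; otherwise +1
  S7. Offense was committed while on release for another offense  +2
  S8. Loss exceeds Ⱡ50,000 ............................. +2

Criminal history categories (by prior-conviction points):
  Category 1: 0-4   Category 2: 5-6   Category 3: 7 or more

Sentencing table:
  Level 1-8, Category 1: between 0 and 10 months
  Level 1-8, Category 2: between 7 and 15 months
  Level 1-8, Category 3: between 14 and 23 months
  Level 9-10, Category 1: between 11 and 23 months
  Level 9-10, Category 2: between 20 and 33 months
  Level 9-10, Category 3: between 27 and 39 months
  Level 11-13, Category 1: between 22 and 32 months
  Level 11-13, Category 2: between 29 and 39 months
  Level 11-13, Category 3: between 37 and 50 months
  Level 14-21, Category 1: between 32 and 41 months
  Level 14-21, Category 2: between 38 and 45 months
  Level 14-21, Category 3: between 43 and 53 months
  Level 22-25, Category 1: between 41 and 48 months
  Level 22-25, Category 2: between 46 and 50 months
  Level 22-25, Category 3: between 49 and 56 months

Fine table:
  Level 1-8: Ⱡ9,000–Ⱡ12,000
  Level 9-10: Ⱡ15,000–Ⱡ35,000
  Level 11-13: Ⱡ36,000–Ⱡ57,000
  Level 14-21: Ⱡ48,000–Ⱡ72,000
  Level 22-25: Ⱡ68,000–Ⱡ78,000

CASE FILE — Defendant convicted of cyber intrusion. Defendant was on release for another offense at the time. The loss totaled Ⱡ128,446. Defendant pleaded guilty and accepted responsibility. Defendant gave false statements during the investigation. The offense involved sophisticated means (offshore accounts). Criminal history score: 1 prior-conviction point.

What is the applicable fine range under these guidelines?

Ⱡ15,000–Ⱡ35,000

Base offense level for cyber intrusion: 5.
S1 does not apply.
S2 applies (level before this adjustment is 5 < 16, so +1): 5 + 1 = 6.
S3 applies: 6 − 1 = 5.
S6 applies (level before this adjustment is 5 < 13, so +1): 5 + 1 = 6.
S7 applies: 6 + 2 = 8.
S8 applies: 8 + 2 = 10.
Final offense level: 10.
Level 10 falls in the 9-10 band.
Fine table: Level 9-10 → Ⱡ15,000–Ⱡ35,000.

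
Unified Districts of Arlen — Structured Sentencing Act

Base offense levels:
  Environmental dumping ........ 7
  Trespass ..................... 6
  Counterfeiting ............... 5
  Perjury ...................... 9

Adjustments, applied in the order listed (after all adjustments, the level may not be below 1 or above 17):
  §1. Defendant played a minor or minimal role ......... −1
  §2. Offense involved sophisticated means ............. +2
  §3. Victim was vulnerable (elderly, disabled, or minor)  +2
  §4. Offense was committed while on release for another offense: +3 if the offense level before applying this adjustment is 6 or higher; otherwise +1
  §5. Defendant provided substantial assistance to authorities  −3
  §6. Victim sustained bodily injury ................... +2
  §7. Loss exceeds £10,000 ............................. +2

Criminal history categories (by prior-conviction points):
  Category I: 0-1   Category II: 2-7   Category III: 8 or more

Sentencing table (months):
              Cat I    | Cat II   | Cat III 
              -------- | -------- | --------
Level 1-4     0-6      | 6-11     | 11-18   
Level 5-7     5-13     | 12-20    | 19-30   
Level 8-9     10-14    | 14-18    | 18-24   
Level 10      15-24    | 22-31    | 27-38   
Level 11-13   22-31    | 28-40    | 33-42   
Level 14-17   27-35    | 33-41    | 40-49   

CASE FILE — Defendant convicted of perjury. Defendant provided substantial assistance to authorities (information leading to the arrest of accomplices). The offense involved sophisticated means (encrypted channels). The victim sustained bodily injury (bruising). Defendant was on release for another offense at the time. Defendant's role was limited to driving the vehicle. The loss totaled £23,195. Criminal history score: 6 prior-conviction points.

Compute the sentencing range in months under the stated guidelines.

33-41 months

Base offense level for perjury: 9.
§1 applies: 9 − 1 = 8.
§2 applies: 8 + 2 = 10.
§4 applies (level before this adjustment is 10 ≥ 6, so +3): 10 + 3 = 13.
§5 applies: 13 − 3 = 10.
§6 applies: 10 + 2 = 12.
§7 applies: 12 + 2 = 14.
Final offense level: 14.
Criminal history: 6 prior points → Category II (2-7).
Level 14 falls in the 14-17 band.
Grid: Level 14-17 × Category II = 33-41 months.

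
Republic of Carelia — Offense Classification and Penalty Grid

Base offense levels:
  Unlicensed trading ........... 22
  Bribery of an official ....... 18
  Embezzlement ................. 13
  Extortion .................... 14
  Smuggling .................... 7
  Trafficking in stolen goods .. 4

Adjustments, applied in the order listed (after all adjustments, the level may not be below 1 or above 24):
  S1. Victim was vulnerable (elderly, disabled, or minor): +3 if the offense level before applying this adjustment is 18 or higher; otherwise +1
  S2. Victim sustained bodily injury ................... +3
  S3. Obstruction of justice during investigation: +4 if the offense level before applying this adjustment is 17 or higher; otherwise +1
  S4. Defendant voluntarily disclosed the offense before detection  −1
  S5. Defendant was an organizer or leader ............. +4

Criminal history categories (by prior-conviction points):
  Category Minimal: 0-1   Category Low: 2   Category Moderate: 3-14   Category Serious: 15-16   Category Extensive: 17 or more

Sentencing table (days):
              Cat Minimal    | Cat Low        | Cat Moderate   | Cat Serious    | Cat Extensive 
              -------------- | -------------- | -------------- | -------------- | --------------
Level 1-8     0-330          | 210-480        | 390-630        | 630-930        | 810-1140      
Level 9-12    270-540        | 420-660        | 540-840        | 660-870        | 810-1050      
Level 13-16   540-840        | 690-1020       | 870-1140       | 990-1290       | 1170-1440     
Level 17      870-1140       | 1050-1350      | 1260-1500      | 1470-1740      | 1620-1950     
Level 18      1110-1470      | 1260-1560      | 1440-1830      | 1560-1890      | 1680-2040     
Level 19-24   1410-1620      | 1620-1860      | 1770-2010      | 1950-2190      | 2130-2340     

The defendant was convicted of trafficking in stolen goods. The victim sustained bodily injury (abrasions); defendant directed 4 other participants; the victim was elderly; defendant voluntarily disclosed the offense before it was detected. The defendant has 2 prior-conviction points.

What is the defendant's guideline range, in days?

Base offense level for trafficking in stolen goods: 4.
S1 applies (level before this adjustment is 4 < 18, so +1): 4 + 1 = 5.
S2 applies: 5 + 3 = 8.
S3 does not apply.
S4 applies: 8 − 1 = 7.
S5 applies: 7 + 4 = 11.
Final offense level: 11.
Criminal history: 2 prior points → Category Low (2).
Level 11 falls in the 9-12 band.
Grid: Level 9-12 × Category Low = 420-660 days.

420-660 days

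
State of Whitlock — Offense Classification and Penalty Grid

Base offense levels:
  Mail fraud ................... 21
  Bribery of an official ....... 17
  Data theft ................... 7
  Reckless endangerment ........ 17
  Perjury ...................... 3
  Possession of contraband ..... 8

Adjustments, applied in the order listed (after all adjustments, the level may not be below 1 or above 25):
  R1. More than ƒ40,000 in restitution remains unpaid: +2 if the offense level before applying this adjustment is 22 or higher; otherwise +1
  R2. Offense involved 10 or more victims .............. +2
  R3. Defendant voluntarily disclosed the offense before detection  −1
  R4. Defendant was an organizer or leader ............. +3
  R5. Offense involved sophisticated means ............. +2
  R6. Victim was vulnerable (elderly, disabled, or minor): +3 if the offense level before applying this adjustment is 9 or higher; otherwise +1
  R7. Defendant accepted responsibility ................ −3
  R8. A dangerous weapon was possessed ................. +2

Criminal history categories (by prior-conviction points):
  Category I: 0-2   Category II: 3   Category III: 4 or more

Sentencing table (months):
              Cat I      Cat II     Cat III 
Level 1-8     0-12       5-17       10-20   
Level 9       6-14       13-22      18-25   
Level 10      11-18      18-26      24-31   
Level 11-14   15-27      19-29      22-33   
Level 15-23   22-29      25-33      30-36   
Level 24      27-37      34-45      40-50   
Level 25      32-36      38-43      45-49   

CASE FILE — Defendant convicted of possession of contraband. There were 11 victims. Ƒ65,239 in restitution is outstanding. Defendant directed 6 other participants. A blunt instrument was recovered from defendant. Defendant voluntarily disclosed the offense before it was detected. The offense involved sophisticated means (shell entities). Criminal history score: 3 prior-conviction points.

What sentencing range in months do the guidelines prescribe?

25-33 months

Base offense level for possession of contraband: 8.
R1 applies (level before this adjustment is 8 < 22, so +1): 8 + 1 = 9.
R2 applies: 9 + 2 = 11.
R3 applies: 11 − 1 = 10.
R4 applies: 10 + 3 = 13.
R5 applies: 13 + 2 = 15.
R6 does not apply.
R8 applies: 15 + 2 = 17.
Final offense level: 17.
Criminal history: 3 prior points → Category II (3).
Level 17 falls in the 15-23 band.
Grid: Level 15-23 × Category II = 25-33 months.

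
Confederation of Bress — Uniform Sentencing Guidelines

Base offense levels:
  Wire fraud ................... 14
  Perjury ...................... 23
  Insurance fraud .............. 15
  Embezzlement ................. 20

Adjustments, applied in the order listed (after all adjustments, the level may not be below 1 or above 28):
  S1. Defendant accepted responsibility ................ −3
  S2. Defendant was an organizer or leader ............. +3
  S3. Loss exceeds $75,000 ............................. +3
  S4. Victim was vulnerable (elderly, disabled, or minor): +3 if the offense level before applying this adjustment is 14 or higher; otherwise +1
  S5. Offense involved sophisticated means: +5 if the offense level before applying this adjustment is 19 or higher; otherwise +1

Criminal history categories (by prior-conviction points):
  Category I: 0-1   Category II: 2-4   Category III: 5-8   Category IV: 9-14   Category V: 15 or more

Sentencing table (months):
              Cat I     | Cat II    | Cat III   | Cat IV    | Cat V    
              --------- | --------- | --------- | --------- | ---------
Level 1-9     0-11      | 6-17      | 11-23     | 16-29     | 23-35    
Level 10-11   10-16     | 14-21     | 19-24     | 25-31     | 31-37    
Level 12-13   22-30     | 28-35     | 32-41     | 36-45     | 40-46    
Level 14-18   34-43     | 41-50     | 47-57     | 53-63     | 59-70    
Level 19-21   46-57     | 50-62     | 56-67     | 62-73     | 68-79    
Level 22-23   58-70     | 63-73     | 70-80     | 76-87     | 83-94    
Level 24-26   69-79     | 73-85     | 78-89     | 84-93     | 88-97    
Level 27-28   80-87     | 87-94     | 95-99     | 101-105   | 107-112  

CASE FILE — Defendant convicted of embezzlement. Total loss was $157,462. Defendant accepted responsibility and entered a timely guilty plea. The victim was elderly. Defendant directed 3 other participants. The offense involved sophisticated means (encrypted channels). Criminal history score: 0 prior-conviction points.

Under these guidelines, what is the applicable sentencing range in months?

80-87 months

Base offense level for embezzlement: 20.
S1 applies: 20 − 3 = 17.
S2 applies: 17 + 3 = 20.
S3 applies: 20 + 3 = 23.
S4 applies (level before this adjustment is 23 ≥ 14, so +3): 23 + 3 = 26.
S5 applies (level before this adjustment is 26 ≥ 19, so +5): 26 + 5 = 31.
Level 31 exceeds the maximum of 28; capped at 28.
Final offense level: 28.
Criminal history: 0 prior points → Category I (0-1).
Level 28 falls in the 27-28 band.
Grid: Level 27-28 × Category I = 80-87 months.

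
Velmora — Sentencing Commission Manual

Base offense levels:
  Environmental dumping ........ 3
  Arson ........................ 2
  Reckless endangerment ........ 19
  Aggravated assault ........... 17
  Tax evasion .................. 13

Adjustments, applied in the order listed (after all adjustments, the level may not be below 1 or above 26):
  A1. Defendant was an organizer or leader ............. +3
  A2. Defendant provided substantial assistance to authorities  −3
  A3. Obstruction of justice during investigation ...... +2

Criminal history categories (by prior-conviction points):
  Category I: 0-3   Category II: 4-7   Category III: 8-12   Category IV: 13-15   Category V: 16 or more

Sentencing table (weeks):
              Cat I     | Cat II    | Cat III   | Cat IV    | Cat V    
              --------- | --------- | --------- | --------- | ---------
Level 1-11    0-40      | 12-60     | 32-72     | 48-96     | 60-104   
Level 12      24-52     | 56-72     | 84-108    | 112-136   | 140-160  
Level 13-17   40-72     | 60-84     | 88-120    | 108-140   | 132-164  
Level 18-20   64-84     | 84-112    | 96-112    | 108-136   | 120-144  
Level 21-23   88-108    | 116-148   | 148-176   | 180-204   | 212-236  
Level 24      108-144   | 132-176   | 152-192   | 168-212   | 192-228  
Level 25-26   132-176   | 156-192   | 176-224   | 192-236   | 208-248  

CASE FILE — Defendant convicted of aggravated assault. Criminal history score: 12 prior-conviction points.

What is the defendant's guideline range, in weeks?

Base offense level for aggravated assault: 17.
Final offense level: 17.
Criminal history: 12 prior points → Category III (8-12).
Level 17 falls in the 13-17 band.
Grid: Level 13-17 × Category III = 88-120 weeks.

88-120 weeks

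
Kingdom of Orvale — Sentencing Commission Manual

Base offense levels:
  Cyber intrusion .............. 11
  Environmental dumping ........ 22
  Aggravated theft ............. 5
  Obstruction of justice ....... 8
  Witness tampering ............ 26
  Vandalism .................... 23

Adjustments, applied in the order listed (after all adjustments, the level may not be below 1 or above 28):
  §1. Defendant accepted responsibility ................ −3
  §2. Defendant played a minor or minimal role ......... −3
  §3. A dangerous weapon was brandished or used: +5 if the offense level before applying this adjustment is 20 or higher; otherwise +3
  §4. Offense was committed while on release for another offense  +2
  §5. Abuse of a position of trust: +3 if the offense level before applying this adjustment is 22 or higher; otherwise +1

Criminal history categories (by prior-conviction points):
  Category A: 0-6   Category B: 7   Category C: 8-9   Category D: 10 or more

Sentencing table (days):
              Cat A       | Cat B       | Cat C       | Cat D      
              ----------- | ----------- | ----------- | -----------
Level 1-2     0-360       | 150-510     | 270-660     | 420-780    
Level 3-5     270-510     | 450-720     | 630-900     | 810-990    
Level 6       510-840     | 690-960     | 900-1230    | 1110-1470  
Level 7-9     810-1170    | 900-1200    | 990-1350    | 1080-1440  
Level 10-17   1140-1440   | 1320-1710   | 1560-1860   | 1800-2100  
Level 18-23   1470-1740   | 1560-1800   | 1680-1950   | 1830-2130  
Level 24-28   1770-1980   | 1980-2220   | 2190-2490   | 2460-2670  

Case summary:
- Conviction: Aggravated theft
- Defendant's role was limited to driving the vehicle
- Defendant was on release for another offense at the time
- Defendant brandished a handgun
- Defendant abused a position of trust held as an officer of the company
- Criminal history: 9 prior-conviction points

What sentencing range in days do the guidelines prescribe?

990-1350 days

Base offense level for aggravated theft: 5.
§2 applies: 5 − 3 = 2.
§3 applies (level before this adjustment is 2 < 20, so +3): 2 + 3 = 5.
§4 applies: 5 + 2 = 7.
§5 applies (level before this adjustment is 7 < 22, so +1): 7 + 1 = 8.
Final offense level: 8.
Criminal history: 9 prior points → Category C (8-9).
Level 8 falls in the 7-9 band.
Grid: Level 7-9 × Category C = 990-1350 days.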